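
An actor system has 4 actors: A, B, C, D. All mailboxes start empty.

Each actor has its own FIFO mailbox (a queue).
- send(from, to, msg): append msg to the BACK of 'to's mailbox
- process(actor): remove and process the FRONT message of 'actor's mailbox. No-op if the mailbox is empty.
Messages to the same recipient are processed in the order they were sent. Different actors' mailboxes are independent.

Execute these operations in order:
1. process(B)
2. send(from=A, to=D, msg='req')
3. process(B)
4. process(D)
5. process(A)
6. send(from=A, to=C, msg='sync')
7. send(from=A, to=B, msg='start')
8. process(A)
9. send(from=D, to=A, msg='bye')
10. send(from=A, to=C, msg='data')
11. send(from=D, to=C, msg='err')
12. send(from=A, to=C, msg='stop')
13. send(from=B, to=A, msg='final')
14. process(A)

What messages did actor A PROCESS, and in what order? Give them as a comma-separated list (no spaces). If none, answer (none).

Answer: bye

Derivation:
After 1 (process(B)): A:[] B:[] C:[] D:[]
After 2 (send(from=A, to=D, msg='req')): A:[] B:[] C:[] D:[req]
After 3 (process(B)): A:[] B:[] C:[] D:[req]
After 4 (process(D)): A:[] B:[] C:[] D:[]
After 5 (process(A)): A:[] B:[] C:[] D:[]
After 6 (send(from=A, to=C, msg='sync')): A:[] B:[] C:[sync] D:[]
After 7 (send(from=A, to=B, msg='start')): A:[] B:[start] C:[sync] D:[]
After 8 (process(A)): A:[] B:[start] C:[sync] D:[]
After 9 (send(from=D, to=A, msg='bye')): A:[bye] B:[start] C:[sync] D:[]
After 10 (send(from=A, to=C, msg='data')): A:[bye] B:[start] C:[sync,data] D:[]
After 11 (send(from=D, to=C, msg='err')): A:[bye] B:[start] C:[sync,data,err] D:[]
After 12 (send(from=A, to=C, msg='stop')): A:[bye] B:[start] C:[sync,data,err,stop] D:[]
After 13 (send(from=B, to=A, msg='final')): A:[bye,final] B:[start] C:[sync,data,err,stop] D:[]
After 14 (process(A)): A:[final] B:[start] C:[sync,data,err,stop] D:[]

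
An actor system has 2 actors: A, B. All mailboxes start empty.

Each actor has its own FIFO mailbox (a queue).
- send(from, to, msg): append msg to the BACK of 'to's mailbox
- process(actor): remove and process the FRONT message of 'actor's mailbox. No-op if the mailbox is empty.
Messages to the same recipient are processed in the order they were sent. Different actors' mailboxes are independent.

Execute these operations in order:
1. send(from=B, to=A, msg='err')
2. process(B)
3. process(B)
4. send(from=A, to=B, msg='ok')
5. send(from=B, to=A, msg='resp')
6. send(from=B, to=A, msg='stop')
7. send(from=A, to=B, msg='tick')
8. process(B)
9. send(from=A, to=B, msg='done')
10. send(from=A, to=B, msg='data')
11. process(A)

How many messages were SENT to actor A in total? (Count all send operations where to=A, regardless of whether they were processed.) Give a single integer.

After 1 (send(from=B, to=A, msg='err')): A:[err] B:[]
After 2 (process(B)): A:[err] B:[]
After 3 (process(B)): A:[err] B:[]
After 4 (send(from=A, to=B, msg='ok')): A:[err] B:[ok]
After 5 (send(from=B, to=A, msg='resp')): A:[err,resp] B:[ok]
After 6 (send(from=B, to=A, msg='stop')): A:[err,resp,stop] B:[ok]
After 7 (send(from=A, to=B, msg='tick')): A:[err,resp,stop] B:[ok,tick]
After 8 (process(B)): A:[err,resp,stop] B:[tick]
After 9 (send(from=A, to=B, msg='done')): A:[err,resp,stop] B:[tick,done]
After 10 (send(from=A, to=B, msg='data')): A:[err,resp,stop] B:[tick,done,data]
After 11 (process(A)): A:[resp,stop] B:[tick,done,data]

Answer: 3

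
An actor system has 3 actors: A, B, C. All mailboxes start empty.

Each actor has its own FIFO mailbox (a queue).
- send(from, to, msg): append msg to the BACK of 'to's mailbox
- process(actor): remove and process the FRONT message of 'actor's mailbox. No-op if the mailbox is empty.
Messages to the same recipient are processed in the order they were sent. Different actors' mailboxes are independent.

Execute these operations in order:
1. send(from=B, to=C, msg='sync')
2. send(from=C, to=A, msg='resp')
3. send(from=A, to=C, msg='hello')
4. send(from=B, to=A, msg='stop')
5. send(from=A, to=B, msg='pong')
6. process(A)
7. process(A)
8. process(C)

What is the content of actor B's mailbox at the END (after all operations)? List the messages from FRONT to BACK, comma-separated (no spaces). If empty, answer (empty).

After 1 (send(from=B, to=C, msg='sync')): A:[] B:[] C:[sync]
After 2 (send(from=C, to=A, msg='resp')): A:[resp] B:[] C:[sync]
After 3 (send(from=A, to=C, msg='hello')): A:[resp] B:[] C:[sync,hello]
After 4 (send(from=B, to=A, msg='stop')): A:[resp,stop] B:[] C:[sync,hello]
After 5 (send(from=A, to=B, msg='pong')): A:[resp,stop] B:[pong] C:[sync,hello]
After 6 (process(A)): A:[stop] B:[pong] C:[sync,hello]
After 7 (process(A)): A:[] B:[pong] C:[sync,hello]
After 8 (process(C)): A:[] B:[pong] C:[hello]

Answer: pong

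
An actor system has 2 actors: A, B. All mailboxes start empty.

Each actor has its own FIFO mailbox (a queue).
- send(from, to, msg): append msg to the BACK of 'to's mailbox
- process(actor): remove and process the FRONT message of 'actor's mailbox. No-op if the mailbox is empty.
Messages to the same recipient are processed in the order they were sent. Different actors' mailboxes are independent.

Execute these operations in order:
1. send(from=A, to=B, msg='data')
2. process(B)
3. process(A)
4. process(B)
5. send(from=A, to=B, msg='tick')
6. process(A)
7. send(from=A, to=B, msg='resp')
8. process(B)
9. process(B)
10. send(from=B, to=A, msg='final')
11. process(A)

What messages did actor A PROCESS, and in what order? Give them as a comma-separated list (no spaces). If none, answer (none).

After 1 (send(from=A, to=B, msg='data')): A:[] B:[data]
After 2 (process(B)): A:[] B:[]
After 3 (process(A)): A:[] B:[]
After 4 (process(B)): A:[] B:[]
After 5 (send(from=A, to=B, msg='tick')): A:[] B:[tick]
After 6 (process(A)): A:[] B:[tick]
After 7 (send(from=A, to=B, msg='resp')): A:[] B:[tick,resp]
After 8 (process(B)): A:[] B:[resp]
After 9 (process(B)): A:[] B:[]
After 10 (send(from=B, to=A, msg='final')): A:[final] B:[]
After 11 (process(A)): A:[] B:[]

Answer: final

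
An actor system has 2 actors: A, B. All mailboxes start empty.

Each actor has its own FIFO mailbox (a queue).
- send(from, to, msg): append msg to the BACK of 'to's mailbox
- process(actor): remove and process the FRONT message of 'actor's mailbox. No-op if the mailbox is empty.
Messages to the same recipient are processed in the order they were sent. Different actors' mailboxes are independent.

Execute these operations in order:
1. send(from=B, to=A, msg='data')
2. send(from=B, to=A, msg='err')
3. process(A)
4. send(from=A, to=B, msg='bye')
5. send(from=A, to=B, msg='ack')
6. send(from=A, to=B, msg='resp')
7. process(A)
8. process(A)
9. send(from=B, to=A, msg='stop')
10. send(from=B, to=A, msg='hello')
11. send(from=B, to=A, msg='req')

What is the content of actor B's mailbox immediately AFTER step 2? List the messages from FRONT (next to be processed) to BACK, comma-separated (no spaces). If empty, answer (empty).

After 1 (send(from=B, to=A, msg='data')): A:[data] B:[]
After 2 (send(from=B, to=A, msg='err')): A:[data,err] B:[]

(empty)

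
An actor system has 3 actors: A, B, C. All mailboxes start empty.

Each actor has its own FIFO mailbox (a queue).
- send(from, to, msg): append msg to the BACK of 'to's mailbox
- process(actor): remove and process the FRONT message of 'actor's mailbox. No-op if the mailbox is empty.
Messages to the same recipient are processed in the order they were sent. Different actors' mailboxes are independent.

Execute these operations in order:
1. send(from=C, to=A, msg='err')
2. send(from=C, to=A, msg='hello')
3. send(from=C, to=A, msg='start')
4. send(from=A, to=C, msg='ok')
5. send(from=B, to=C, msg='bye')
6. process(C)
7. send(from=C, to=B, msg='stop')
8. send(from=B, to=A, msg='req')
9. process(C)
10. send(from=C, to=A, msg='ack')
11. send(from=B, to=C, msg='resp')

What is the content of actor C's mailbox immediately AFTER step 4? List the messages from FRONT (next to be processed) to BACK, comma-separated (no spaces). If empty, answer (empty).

After 1 (send(from=C, to=A, msg='err')): A:[err] B:[] C:[]
After 2 (send(from=C, to=A, msg='hello')): A:[err,hello] B:[] C:[]
After 3 (send(from=C, to=A, msg='start')): A:[err,hello,start] B:[] C:[]
After 4 (send(from=A, to=C, msg='ok')): A:[err,hello,start] B:[] C:[ok]

ok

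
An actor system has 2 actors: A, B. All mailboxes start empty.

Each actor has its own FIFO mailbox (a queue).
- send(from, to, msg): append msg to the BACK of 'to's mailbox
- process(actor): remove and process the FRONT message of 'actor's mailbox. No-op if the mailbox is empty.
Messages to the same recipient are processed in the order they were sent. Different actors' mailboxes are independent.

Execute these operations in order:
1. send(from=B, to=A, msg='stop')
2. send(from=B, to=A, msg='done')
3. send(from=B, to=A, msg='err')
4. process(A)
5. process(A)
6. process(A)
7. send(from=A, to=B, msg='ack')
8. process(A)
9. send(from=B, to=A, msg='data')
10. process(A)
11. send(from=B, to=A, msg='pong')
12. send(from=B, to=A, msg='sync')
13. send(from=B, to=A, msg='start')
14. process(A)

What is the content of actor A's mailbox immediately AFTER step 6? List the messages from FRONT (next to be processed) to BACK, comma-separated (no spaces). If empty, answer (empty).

After 1 (send(from=B, to=A, msg='stop')): A:[stop] B:[]
After 2 (send(from=B, to=A, msg='done')): A:[stop,done] B:[]
After 3 (send(from=B, to=A, msg='err')): A:[stop,done,err] B:[]
After 4 (process(A)): A:[done,err] B:[]
After 5 (process(A)): A:[err] B:[]
After 6 (process(A)): A:[] B:[]

(empty)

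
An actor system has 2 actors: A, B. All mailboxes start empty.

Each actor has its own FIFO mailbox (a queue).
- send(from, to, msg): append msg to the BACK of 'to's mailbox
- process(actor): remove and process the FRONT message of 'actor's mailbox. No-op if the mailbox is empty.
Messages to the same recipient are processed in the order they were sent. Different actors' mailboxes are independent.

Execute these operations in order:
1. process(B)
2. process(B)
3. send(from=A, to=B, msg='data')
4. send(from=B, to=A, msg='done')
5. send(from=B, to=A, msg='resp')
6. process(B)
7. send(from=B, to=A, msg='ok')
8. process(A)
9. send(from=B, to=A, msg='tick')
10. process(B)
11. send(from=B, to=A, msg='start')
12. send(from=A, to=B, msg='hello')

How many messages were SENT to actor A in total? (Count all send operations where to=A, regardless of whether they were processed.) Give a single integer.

Answer: 5

Derivation:
After 1 (process(B)): A:[] B:[]
After 2 (process(B)): A:[] B:[]
After 3 (send(from=A, to=B, msg='data')): A:[] B:[data]
After 4 (send(from=B, to=A, msg='done')): A:[done] B:[data]
After 5 (send(from=B, to=A, msg='resp')): A:[done,resp] B:[data]
After 6 (process(B)): A:[done,resp] B:[]
After 7 (send(from=B, to=A, msg='ok')): A:[done,resp,ok] B:[]
After 8 (process(A)): A:[resp,ok] B:[]
After 9 (send(from=B, to=A, msg='tick')): A:[resp,ok,tick] B:[]
After 10 (process(B)): A:[resp,ok,tick] B:[]
After 11 (send(from=B, to=A, msg='start')): A:[resp,ok,tick,start] B:[]
After 12 (send(from=A, to=B, msg='hello')): A:[resp,ok,tick,start] B:[hello]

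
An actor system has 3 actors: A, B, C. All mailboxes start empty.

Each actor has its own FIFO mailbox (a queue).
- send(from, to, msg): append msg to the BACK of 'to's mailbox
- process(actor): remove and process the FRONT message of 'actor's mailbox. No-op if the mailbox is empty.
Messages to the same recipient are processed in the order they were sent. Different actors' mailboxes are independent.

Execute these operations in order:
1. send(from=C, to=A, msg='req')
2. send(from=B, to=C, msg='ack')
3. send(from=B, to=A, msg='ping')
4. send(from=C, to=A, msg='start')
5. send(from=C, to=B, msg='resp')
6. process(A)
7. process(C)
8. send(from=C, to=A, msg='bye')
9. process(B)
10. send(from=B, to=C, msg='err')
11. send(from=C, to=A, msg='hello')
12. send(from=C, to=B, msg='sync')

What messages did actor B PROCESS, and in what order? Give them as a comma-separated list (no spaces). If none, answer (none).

After 1 (send(from=C, to=A, msg='req')): A:[req] B:[] C:[]
After 2 (send(from=B, to=C, msg='ack')): A:[req] B:[] C:[ack]
After 3 (send(from=B, to=A, msg='ping')): A:[req,ping] B:[] C:[ack]
After 4 (send(from=C, to=A, msg='start')): A:[req,ping,start] B:[] C:[ack]
After 5 (send(from=C, to=B, msg='resp')): A:[req,ping,start] B:[resp] C:[ack]
After 6 (process(A)): A:[ping,start] B:[resp] C:[ack]
After 7 (process(C)): A:[ping,start] B:[resp] C:[]
After 8 (send(from=C, to=A, msg='bye')): A:[ping,start,bye] B:[resp] C:[]
After 9 (process(B)): A:[ping,start,bye] B:[] C:[]
After 10 (send(from=B, to=C, msg='err')): A:[ping,start,bye] B:[] C:[err]
After 11 (send(from=C, to=A, msg='hello')): A:[ping,start,bye,hello] B:[] C:[err]
After 12 (send(from=C, to=B, msg='sync')): A:[ping,start,bye,hello] B:[sync] C:[err]

Answer: resp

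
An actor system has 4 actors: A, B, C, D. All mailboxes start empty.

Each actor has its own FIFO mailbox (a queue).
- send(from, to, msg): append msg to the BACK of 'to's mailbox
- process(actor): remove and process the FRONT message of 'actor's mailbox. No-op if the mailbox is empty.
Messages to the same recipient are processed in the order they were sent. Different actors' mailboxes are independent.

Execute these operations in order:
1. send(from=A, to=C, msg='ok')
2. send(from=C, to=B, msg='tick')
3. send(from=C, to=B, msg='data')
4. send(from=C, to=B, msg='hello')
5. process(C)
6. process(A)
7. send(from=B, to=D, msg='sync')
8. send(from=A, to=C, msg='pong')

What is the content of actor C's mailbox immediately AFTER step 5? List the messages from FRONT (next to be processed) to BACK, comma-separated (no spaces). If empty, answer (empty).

After 1 (send(from=A, to=C, msg='ok')): A:[] B:[] C:[ok] D:[]
After 2 (send(from=C, to=B, msg='tick')): A:[] B:[tick] C:[ok] D:[]
After 3 (send(from=C, to=B, msg='data')): A:[] B:[tick,data] C:[ok] D:[]
After 4 (send(from=C, to=B, msg='hello')): A:[] B:[tick,data,hello] C:[ok] D:[]
After 5 (process(C)): A:[] B:[tick,data,hello] C:[] D:[]

(empty)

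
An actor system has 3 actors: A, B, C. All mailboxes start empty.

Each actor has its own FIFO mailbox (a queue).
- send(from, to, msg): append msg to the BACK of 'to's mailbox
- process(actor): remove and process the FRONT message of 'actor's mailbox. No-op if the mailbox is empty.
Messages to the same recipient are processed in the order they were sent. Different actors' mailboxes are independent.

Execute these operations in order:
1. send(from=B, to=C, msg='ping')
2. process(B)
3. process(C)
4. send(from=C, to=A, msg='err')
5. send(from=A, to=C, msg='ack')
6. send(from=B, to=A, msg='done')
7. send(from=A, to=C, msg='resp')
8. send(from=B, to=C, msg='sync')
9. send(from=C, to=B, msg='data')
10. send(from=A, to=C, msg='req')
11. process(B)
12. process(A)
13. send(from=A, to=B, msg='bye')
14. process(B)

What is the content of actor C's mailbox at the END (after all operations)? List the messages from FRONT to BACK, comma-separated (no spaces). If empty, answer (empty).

After 1 (send(from=B, to=C, msg='ping')): A:[] B:[] C:[ping]
After 2 (process(B)): A:[] B:[] C:[ping]
After 3 (process(C)): A:[] B:[] C:[]
After 4 (send(from=C, to=A, msg='err')): A:[err] B:[] C:[]
After 5 (send(from=A, to=C, msg='ack')): A:[err] B:[] C:[ack]
After 6 (send(from=B, to=A, msg='done')): A:[err,done] B:[] C:[ack]
After 7 (send(from=A, to=C, msg='resp')): A:[err,done] B:[] C:[ack,resp]
After 8 (send(from=B, to=C, msg='sync')): A:[err,done] B:[] C:[ack,resp,sync]
After 9 (send(from=C, to=B, msg='data')): A:[err,done] B:[data] C:[ack,resp,sync]
After 10 (send(from=A, to=C, msg='req')): A:[err,done] B:[data] C:[ack,resp,sync,req]
After 11 (process(B)): A:[err,done] B:[] C:[ack,resp,sync,req]
After 12 (process(A)): A:[done] B:[] C:[ack,resp,sync,req]
After 13 (send(from=A, to=B, msg='bye')): A:[done] B:[bye] C:[ack,resp,sync,req]
After 14 (process(B)): A:[done] B:[] C:[ack,resp,sync,req]

Answer: ack,resp,sync,req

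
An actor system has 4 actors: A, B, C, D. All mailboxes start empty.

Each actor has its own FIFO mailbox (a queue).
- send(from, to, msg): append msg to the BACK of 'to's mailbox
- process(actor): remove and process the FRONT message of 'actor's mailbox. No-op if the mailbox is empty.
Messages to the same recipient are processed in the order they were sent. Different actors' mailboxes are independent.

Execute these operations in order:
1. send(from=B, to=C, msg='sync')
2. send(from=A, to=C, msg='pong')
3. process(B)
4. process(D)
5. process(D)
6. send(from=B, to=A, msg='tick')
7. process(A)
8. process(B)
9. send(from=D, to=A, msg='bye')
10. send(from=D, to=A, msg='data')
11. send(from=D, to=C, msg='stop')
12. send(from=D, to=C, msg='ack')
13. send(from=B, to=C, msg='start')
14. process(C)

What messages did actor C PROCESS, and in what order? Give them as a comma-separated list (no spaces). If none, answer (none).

After 1 (send(from=B, to=C, msg='sync')): A:[] B:[] C:[sync] D:[]
After 2 (send(from=A, to=C, msg='pong')): A:[] B:[] C:[sync,pong] D:[]
After 3 (process(B)): A:[] B:[] C:[sync,pong] D:[]
After 4 (process(D)): A:[] B:[] C:[sync,pong] D:[]
After 5 (process(D)): A:[] B:[] C:[sync,pong] D:[]
After 6 (send(from=B, to=A, msg='tick')): A:[tick] B:[] C:[sync,pong] D:[]
After 7 (process(A)): A:[] B:[] C:[sync,pong] D:[]
After 8 (process(B)): A:[] B:[] C:[sync,pong] D:[]
After 9 (send(from=D, to=A, msg='bye')): A:[bye] B:[] C:[sync,pong] D:[]
After 10 (send(from=D, to=A, msg='data')): A:[bye,data] B:[] C:[sync,pong] D:[]
After 11 (send(from=D, to=C, msg='stop')): A:[bye,data] B:[] C:[sync,pong,stop] D:[]
After 12 (send(from=D, to=C, msg='ack')): A:[bye,data] B:[] C:[sync,pong,stop,ack] D:[]
After 13 (send(from=B, to=C, msg='start')): A:[bye,data] B:[] C:[sync,pong,stop,ack,start] D:[]
After 14 (process(C)): A:[bye,data] B:[] C:[pong,stop,ack,start] D:[]

Answer: sync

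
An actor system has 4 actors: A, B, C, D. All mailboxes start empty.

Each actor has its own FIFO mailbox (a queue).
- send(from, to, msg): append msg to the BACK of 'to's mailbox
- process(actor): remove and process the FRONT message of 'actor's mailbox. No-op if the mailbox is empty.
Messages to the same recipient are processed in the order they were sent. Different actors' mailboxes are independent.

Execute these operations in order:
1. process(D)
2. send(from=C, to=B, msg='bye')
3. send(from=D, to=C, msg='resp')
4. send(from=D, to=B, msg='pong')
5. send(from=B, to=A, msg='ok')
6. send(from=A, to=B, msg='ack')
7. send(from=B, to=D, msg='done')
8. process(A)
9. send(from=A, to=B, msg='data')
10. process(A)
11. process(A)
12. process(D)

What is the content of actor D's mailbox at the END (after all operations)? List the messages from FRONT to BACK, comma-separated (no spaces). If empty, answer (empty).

Answer: (empty)

Derivation:
After 1 (process(D)): A:[] B:[] C:[] D:[]
After 2 (send(from=C, to=B, msg='bye')): A:[] B:[bye] C:[] D:[]
After 3 (send(from=D, to=C, msg='resp')): A:[] B:[bye] C:[resp] D:[]
After 4 (send(from=D, to=B, msg='pong')): A:[] B:[bye,pong] C:[resp] D:[]
After 5 (send(from=B, to=A, msg='ok')): A:[ok] B:[bye,pong] C:[resp] D:[]
After 6 (send(from=A, to=B, msg='ack')): A:[ok] B:[bye,pong,ack] C:[resp] D:[]
After 7 (send(from=B, to=D, msg='done')): A:[ok] B:[bye,pong,ack] C:[resp] D:[done]
After 8 (process(A)): A:[] B:[bye,pong,ack] C:[resp] D:[done]
After 9 (send(from=A, to=B, msg='data')): A:[] B:[bye,pong,ack,data] C:[resp] D:[done]
After 10 (process(A)): A:[] B:[bye,pong,ack,data] C:[resp] D:[done]
After 11 (process(A)): A:[] B:[bye,pong,ack,data] C:[resp] D:[done]
After 12 (process(D)): A:[] B:[bye,pong,ack,data] C:[resp] D:[]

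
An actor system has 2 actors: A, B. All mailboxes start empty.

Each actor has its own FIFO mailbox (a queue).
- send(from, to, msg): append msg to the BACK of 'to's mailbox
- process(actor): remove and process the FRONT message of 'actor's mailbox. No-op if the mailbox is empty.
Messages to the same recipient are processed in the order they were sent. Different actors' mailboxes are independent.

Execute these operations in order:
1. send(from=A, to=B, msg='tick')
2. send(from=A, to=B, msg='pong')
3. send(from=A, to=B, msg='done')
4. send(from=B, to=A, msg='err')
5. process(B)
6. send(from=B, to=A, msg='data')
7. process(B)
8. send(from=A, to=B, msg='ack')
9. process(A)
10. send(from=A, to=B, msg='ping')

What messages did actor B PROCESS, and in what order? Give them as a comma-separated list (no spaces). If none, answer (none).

Answer: tick,pong

Derivation:
After 1 (send(from=A, to=B, msg='tick')): A:[] B:[tick]
After 2 (send(from=A, to=B, msg='pong')): A:[] B:[tick,pong]
After 3 (send(from=A, to=B, msg='done')): A:[] B:[tick,pong,done]
After 4 (send(from=B, to=A, msg='err')): A:[err] B:[tick,pong,done]
After 5 (process(B)): A:[err] B:[pong,done]
After 6 (send(from=B, to=A, msg='data')): A:[err,data] B:[pong,done]
After 7 (process(B)): A:[err,data] B:[done]
After 8 (send(from=A, to=B, msg='ack')): A:[err,data] B:[done,ack]
After 9 (process(A)): A:[data] B:[done,ack]
After 10 (send(from=A, to=B, msg='ping')): A:[data] B:[done,ack,ping]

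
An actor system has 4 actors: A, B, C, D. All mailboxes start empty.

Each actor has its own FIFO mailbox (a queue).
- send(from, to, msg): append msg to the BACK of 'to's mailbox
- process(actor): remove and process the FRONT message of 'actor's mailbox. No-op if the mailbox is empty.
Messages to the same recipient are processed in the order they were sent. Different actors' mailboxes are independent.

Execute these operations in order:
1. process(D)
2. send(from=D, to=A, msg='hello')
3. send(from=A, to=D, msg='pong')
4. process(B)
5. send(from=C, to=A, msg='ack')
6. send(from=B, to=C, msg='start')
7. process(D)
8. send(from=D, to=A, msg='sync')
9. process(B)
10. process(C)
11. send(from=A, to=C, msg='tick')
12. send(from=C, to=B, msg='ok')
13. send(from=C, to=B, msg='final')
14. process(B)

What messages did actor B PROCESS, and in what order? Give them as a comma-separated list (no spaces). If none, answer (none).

Answer: ok

Derivation:
After 1 (process(D)): A:[] B:[] C:[] D:[]
After 2 (send(from=D, to=A, msg='hello')): A:[hello] B:[] C:[] D:[]
After 3 (send(from=A, to=D, msg='pong')): A:[hello] B:[] C:[] D:[pong]
After 4 (process(B)): A:[hello] B:[] C:[] D:[pong]
After 5 (send(from=C, to=A, msg='ack')): A:[hello,ack] B:[] C:[] D:[pong]
After 6 (send(from=B, to=C, msg='start')): A:[hello,ack] B:[] C:[start] D:[pong]
After 7 (process(D)): A:[hello,ack] B:[] C:[start] D:[]
After 8 (send(from=D, to=A, msg='sync')): A:[hello,ack,sync] B:[] C:[start] D:[]
After 9 (process(B)): A:[hello,ack,sync] B:[] C:[start] D:[]
After 10 (process(C)): A:[hello,ack,sync] B:[] C:[] D:[]
After 11 (send(from=A, to=C, msg='tick')): A:[hello,ack,sync] B:[] C:[tick] D:[]
After 12 (send(from=C, to=B, msg='ok')): A:[hello,ack,sync] B:[ok] C:[tick] D:[]
After 13 (send(from=C, to=B, msg='final')): A:[hello,ack,sync] B:[ok,final] C:[tick] D:[]
After 14 (process(B)): A:[hello,ack,sync] B:[final] C:[tick] D:[]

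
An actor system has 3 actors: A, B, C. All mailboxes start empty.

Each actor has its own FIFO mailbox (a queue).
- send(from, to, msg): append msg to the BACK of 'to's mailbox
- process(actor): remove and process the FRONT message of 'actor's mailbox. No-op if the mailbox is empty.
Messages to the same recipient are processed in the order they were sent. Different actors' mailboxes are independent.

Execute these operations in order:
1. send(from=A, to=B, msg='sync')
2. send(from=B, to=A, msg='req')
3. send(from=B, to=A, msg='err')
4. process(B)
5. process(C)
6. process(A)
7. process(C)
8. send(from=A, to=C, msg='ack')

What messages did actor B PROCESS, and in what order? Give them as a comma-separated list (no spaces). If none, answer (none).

After 1 (send(from=A, to=B, msg='sync')): A:[] B:[sync] C:[]
After 2 (send(from=B, to=A, msg='req')): A:[req] B:[sync] C:[]
After 3 (send(from=B, to=A, msg='err')): A:[req,err] B:[sync] C:[]
After 4 (process(B)): A:[req,err] B:[] C:[]
After 5 (process(C)): A:[req,err] B:[] C:[]
After 6 (process(A)): A:[err] B:[] C:[]
After 7 (process(C)): A:[err] B:[] C:[]
After 8 (send(from=A, to=C, msg='ack')): A:[err] B:[] C:[ack]

Answer: sync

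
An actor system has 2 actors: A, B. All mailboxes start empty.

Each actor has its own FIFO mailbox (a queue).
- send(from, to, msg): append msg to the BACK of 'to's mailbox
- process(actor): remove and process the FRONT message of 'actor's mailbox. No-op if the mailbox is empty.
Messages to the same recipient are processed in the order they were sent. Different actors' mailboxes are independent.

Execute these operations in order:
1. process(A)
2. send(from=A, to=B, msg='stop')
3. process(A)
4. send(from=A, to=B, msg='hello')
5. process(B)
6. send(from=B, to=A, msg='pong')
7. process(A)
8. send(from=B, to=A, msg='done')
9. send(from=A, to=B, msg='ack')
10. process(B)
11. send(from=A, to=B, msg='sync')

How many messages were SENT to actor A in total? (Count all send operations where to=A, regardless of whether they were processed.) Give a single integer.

After 1 (process(A)): A:[] B:[]
After 2 (send(from=A, to=B, msg='stop')): A:[] B:[stop]
After 3 (process(A)): A:[] B:[stop]
After 4 (send(from=A, to=B, msg='hello')): A:[] B:[stop,hello]
After 5 (process(B)): A:[] B:[hello]
After 6 (send(from=B, to=A, msg='pong')): A:[pong] B:[hello]
After 7 (process(A)): A:[] B:[hello]
After 8 (send(from=B, to=A, msg='done')): A:[done] B:[hello]
After 9 (send(from=A, to=B, msg='ack')): A:[done] B:[hello,ack]
After 10 (process(B)): A:[done] B:[ack]
After 11 (send(from=A, to=B, msg='sync')): A:[done] B:[ack,sync]

Answer: 2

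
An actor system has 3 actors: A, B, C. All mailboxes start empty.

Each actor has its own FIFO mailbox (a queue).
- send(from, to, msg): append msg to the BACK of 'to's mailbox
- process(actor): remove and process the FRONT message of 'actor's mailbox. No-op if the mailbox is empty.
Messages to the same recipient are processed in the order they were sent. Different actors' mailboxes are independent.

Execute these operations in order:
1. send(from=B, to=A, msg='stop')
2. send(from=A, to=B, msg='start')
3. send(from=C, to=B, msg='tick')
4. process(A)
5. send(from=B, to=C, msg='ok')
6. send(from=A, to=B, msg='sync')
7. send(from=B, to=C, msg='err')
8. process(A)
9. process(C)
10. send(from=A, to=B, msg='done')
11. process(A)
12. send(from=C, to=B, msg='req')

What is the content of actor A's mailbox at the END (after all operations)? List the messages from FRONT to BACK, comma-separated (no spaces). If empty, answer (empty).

Answer: (empty)

Derivation:
After 1 (send(from=B, to=A, msg='stop')): A:[stop] B:[] C:[]
After 2 (send(from=A, to=B, msg='start')): A:[stop] B:[start] C:[]
After 3 (send(from=C, to=B, msg='tick')): A:[stop] B:[start,tick] C:[]
After 4 (process(A)): A:[] B:[start,tick] C:[]
After 5 (send(from=B, to=C, msg='ok')): A:[] B:[start,tick] C:[ok]
After 6 (send(from=A, to=B, msg='sync')): A:[] B:[start,tick,sync] C:[ok]
After 7 (send(from=B, to=C, msg='err')): A:[] B:[start,tick,sync] C:[ok,err]
After 8 (process(A)): A:[] B:[start,tick,sync] C:[ok,err]
After 9 (process(C)): A:[] B:[start,tick,sync] C:[err]
After 10 (send(from=A, to=B, msg='done')): A:[] B:[start,tick,sync,done] C:[err]
After 11 (process(A)): A:[] B:[start,tick,sync,done] C:[err]
After 12 (send(from=C, to=B, msg='req')): A:[] B:[start,tick,sync,done,req] C:[err]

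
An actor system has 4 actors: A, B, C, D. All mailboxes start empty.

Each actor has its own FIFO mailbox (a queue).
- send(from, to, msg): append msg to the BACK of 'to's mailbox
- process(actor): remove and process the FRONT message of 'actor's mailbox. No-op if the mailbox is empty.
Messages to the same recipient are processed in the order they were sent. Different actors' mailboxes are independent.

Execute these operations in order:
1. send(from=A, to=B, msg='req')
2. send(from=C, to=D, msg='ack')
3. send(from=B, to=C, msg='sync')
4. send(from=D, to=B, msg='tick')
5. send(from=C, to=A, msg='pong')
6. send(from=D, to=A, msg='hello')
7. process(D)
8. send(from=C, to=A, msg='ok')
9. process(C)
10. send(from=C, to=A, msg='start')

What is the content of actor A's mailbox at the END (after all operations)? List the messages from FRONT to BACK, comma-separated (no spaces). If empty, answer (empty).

Answer: pong,hello,ok,start

Derivation:
After 1 (send(from=A, to=B, msg='req')): A:[] B:[req] C:[] D:[]
After 2 (send(from=C, to=D, msg='ack')): A:[] B:[req] C:[] D:[ack]
After 3 (send(from=B, to=C, msg='sync')): A:[] B:[req] C:[sync] D:[ack]
After 4 (send(from=D, to=B, msg='tick')): A:[] B:[req,tick] C:[sync] D:[ack]
After 5 (send(from=C, to=A, msg='pong')): A:[pong] B:[req,tick] C:[sync] D:[ack]
After 6 (send(from=D, to=A, msg='hello')): A:[pong,hello] B:[req,tick] C:[sync] D:[ack]
After 7 (process(D)): A:[pong,hello] B:[req,tick] C:[sync] D:[]
After 8 (send(from=C, to=A, msg='ok')): A:[pong,hello,ok] B:[req,tick] C:[sync] D:[]
After 9 (process(C)): A:[pong,hello,ok] B:[req,tick] C:[] D:[]
After 10 (send(from=C, to=A, msg='start')): A:[pong,hello,ok,start] B:[req,tick] C:[] D:[]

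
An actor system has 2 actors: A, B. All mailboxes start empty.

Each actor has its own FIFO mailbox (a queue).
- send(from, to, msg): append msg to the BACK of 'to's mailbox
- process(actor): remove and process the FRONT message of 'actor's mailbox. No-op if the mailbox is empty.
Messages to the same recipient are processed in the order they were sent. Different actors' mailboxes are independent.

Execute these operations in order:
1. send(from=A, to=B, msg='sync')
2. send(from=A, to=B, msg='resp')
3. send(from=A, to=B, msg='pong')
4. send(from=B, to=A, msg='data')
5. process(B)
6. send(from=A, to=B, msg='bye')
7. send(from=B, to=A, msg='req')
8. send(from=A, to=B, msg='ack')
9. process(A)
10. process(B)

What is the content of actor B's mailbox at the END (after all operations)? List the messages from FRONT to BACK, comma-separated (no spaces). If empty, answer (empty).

Answer: pong,bye,ack

Derivation:
After 1 (send(from=A, to=B, msg='sync')): A:[] B:[sync]
After 2 (send(from=A, to=B, msg='resp')): A:[] B:[sync,resp]
After 3 (send(from=A, to=B, msg='pong')): A:[] B:[sync,resp,pong]
After 4 (send(from=B, to=A, msg='data')): A:[data] B:[sync,resp,pong]
After 5 (process(B)): A:[data] B:[resp,pong]
After 6 (send(from=A, to=B, msg='bye')): A:[data] B:[resp,pong,bye]
After 7 (send(from=B, to=A, msg='req')): A:[data,req] B:[resp,pong,bye]
After 8 (send(from=A, to=B, msg='ack')): A:[data,req] B:[resp,pong,bye,ack]
After 9 (process(A)): A:[req] B:[resp,pong,bye,ack]
After 10 (process(B)): A:[req] B:[pong,bye,ack]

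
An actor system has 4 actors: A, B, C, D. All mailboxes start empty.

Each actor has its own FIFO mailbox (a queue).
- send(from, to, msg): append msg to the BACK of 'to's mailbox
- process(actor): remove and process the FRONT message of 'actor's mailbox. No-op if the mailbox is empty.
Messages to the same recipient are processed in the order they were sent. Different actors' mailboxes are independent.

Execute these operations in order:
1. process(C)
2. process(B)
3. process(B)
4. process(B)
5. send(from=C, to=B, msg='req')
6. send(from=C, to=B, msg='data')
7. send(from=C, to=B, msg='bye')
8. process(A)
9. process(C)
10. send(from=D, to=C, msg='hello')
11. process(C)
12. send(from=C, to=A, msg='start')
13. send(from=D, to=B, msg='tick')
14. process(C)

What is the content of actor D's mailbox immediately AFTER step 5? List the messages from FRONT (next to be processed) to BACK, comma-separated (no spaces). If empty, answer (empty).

After 1 (process(C)): A:[] B:[] C:[] D:[]
After 2 (process(B)): A:[] B:[] C:[] D:[]
After 3 (process(B)): A:[] B:[] C:[] D:[]
After 4 (process(B)): A:[] B:[] C:[] D:[]
After 5 (send(from=C, to=B, msg='req')): A:[] B:[req] C:[] D:[]

(empty)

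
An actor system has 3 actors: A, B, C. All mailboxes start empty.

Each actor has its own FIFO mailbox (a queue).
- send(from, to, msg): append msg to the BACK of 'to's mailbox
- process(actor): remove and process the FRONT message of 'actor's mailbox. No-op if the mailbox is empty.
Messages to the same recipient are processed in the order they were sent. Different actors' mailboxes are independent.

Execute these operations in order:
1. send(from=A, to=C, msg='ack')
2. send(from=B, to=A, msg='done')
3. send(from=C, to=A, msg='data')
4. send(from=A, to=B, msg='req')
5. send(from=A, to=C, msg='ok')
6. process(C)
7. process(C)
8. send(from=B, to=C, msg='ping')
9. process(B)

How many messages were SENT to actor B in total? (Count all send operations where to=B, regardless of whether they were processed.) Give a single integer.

After 1 (send(from=A, to=C, msg='ack')): A:[] B:[] C:[ack]
After 2 (send(from=B, to=A, msg='done')): A:[done] B:[] C:[ack]
After 3 (send(from=C, to=A, msg='data')): A:[done,data] B:[] C:[ack]
After 4 (send(from=A, to=B, msg='req')): A:[done,data] B:[req] C:[ack]
After 5 (send(from=A, to=C, msg='ok')): A:[done,data] B:[req] C:[ack,ok]
After 6 (process(C)): A:[done,data] B:[req] C:[ok]
After 7 (process(C)): A:[done,data] B:[req] C:[]
After 8 (send(from=B, to=C, msg='ping')): A:[done,data] B:[req] C:[ping]
After 9 (process(B)): A:[done,data] B:[] C:[ping]

Answer: 1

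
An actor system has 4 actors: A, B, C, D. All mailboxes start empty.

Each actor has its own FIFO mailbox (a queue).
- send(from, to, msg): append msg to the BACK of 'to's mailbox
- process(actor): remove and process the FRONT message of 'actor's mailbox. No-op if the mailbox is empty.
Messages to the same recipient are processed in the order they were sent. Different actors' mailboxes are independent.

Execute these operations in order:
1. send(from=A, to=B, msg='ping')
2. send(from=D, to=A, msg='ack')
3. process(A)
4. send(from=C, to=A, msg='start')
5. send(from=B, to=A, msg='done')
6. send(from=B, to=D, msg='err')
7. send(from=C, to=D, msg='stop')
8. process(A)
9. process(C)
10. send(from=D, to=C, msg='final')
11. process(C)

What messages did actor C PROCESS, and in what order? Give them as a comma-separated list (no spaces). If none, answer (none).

After 1 (send(from=A, to=B, msg='ping')): A:[] B:[ping] C:[] D:[]
After 2 (send(from=D, to=A, msg='ack')): A:[ack] B:[ping] C:[] D:[]
After 3 (process(A)): A:[] B:[ping] C:[] D:[]
After 4 (send(from=C, to=A, msg='start')): A:[start] B:[ping] C:[] D:[]
After 5 (send(from=B, to=A, msg='done')): A:[start,done] B:[ping] C:[] D:[]
After 6 (send(from=B, to=D, msg='err')): A:[start,done] B:[ping] C:[] D:[err]
After 7 (send(from=C, to=D, msg='stop')): A:[start,done] B:[ping] C:[] D:[err,stop]
After 8 (process(A)): A:[done] B:[ping] C:[] D:[err,stop]
After 9 (process(C)): A:[done] B:[ping] C:[] D:[err,stop]
After 10 (send(from=D, to=C, msg='final')): A:[done] B:[ping] C:[final] D:[err,stop]
After 11 (process(C)): A:[done] B:[ping] C:[] D:[err,stop]

Answer: final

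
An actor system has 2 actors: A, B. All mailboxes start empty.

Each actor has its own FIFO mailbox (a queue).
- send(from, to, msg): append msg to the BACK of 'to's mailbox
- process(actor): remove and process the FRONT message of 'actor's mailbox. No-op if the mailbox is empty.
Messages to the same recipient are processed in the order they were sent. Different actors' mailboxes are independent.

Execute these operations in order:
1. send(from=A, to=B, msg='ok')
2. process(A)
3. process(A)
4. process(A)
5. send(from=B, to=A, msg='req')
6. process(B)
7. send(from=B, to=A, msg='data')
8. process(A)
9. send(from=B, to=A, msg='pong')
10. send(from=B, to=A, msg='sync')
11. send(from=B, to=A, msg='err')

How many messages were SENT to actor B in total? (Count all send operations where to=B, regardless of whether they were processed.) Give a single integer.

After 1 (send(from=A, to=B, msg='ok')): A:[] B:[ok]
After 2 (process(A)): A:[] B:[ok]
After 3 (process(A)): A:[] B:[ok]
After 4 (process(A)): A:[] B:[ok]
After 5 (send(from=B, to=A, msg='req')): A:[req] B:[ok]
After 6 (process(B)): A:[req] B:[]
After 7 (send(from=B, to=A, msg='data')): A:[req,data] B:[]
After 8 (process(A)): A:[data] B:[]
After 9 (send(from=B, to=A, msg='pong')): A:[data,pong] B:[]
After 10 (send(from=B, to=A, msg='sync')): A:[data,pong,sync] B:[]
After 11 (send(from=B, to=A, msg='err')): A:[data,pong,sync,err] B:[]

Answer: 1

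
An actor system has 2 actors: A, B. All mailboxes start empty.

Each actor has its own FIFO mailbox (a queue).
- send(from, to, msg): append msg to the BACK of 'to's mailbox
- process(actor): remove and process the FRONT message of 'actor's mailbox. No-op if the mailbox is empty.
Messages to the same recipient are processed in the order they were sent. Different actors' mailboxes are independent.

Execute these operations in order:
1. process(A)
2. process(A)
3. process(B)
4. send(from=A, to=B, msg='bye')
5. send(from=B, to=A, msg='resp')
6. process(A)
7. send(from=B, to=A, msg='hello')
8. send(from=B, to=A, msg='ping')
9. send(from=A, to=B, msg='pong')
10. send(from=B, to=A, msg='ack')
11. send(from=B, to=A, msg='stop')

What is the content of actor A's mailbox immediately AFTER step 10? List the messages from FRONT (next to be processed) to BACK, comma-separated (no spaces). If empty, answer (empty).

After 1 (process(A)): A:[] B:[]
After 2 (process(A)): A:[] B:[]
After 3 (process(B)): A:[] B:[]
After 4 (send(from=A, to=B, msg='bye')): A:[] B:[bye]
After 5 (send(from=B, to=A, msg='resp')): A:[resp] B:[bye]
After 6 (process(A)): A:[] B:[bye]
After 7 (send(from=B, to=A, msg='hello')): A:[hello] B:[bye]
After 8 (send(from=B, to=A, msg='ping')): A:[hello,ping] B:[bye]
After 9 (send(from=A, to=B, msg='pong')): A:[hello,ping] B:[bye,pong]
After 10 (send(from=B, to=A, msg='ack')): A:[hello,ping,ack] B:[bye,pong]

hello,ping,ack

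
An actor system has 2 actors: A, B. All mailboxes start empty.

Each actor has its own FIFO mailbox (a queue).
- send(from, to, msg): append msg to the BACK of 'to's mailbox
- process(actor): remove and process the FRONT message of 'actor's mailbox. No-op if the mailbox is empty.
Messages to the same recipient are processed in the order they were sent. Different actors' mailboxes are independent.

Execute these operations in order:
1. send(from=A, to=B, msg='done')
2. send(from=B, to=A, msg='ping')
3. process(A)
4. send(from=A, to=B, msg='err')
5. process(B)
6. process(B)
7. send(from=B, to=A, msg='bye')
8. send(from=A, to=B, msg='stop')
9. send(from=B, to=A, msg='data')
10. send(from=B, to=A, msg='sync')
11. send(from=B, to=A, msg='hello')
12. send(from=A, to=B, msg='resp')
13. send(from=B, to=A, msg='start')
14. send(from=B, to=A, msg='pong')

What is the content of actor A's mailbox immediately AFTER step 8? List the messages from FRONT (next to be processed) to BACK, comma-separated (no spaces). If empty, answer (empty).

After 1 (send(from=A, to=B, msg='done')): A:[] B:[done]
After 2 (send(from=B, to=A, msg='ping')): A:[ping] B:[done]
After 3 (process(A)): A:[] B:[done]
After 4 (send(from=A, to=B, msg='err')): A:[] B:[done,err]
After 5 (process(B)): A:[] B:[err]
After 6 (process(B)): A:[] B:[]
After 7 (send(from=B, to=A, msg='bye')): A:[bye] B:[]
After 8 (send(from=A, to=B, msg='stop')): A:[bye] B:[stop]

bye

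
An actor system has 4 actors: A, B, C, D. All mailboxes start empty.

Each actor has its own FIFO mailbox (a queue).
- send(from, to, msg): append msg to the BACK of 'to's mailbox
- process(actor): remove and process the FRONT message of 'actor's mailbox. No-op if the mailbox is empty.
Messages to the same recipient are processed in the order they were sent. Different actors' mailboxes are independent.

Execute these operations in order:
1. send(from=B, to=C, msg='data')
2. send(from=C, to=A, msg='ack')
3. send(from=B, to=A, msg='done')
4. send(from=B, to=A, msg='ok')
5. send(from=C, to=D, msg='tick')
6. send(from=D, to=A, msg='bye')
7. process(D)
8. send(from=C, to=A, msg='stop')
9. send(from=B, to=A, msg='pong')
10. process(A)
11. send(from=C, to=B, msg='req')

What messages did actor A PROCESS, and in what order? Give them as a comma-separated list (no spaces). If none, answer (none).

After 1 (send(from=B, to=C, msg='data')): A:[] B:[] C:[data] D:[]
After 2 (send(from=C, to=A, msg='ack')): A:[ack] B:[] C:[data] D:[]
After 3 (send(from=B, to=A, msg='done')): A:[ack,done] B:[] C:[data] D:[]
After 4 (send(from=B, to=A, msg='ok')): A:[ack,done,ok] B:[] C:[data] D:[]
After 5 (send(from=C, to=D, msg='tick')): A:[ack,done,ok] B:[] C:[data] D:[tick]
After 6 (send(from=D, to=A, msg='bye')): A:[ack,done,ok,bye] B:[] C:[data] D:[tick]
After 7 (process(D)): A:[ack,done,ok,bye] B:[] C:[data] D:[]
After 8 (send(from=C, to=A, msg='stop')): A:[ack,done,ok,bye,stop] B:[] C:[data] D:[]
After 9 (send(from=B, to=A, msg='pong')): A:[ack,done,ok,bye,stop,pong] B:[] C:[data] D:[]
After 10 (process(A)): A:[done,ok,bye,stop,pong] B:[] C:[data] D:[]
After 11 (send(from=C, to=B, msg='req')): A:[done,ok,bye,stop,pong] B:[req] C:[data] D:[]

Answer: ack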